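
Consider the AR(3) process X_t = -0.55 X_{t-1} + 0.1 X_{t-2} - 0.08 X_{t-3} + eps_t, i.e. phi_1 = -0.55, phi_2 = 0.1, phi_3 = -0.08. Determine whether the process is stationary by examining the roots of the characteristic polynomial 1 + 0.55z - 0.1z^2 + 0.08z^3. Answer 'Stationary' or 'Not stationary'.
\text{Stationary}

The AR(p) characteristic polynomial is P(z) = 1 + 0.55z - 0.1z^2 + 0.08z^3.
Stationarity requires all roots to lie outside the unit circle, i.e. |z| > 1 for every root.
Degree 3: look for a simple real root z0 first, then factor out (1 - z/z0) and solve the remaining quadratic.
Testing z0 = -1.25: P(-1.25) = 1 + (0.55)(-1.25) + (-0.1)(-1.25)^2 + (0.08)(-1.25)^3
  = 1 + (-0.6875) + (-0.15625) + (-0.15625) = 0.  So z_0 = -1.25 is a root, |z_0| = 1.25.
Divide out the factor (1 + 0.8 z) = (1 - z/z0) (since 1/z0 = -0.8):
  P(z) = (1 + 0.8 z)(1 + (-0.25) z + (0.1) z^2)
  [check: z-coef -0.25 - (-0.8) = 0.55; z^2-coef 0.1 - (-0.8)(-0.25) = -0.1; z^3-coef -(-0.8)(0.1) = 0.08.]
Remaining roots from the quadratic factor 1 + (-0.25) z + (0.1) z^2:
  Set 1 + (-0.25) z + (0.1) z^2 = 0, i.e. a z^2 + b z + c = 0 with a = 0.1, b = -0.25, c = 1.
  Discriminant D = b^2 - 4ac = (-0.25)^2 - 4*(0.1)*1 = 0.0625 - (0.4) = -0.3375.
  D < 0, so the roots are the complex-conjugate pair z = (-b +/- i sqrt(-D)) / (2a) = 1.25 +/- 2.9047i.
  For a conjugate pair |z|^2 = z * conj(z) = (product of roots) = c/a = 1/(0.1) = 10, so |z| = sqrt(10) = 3.1623 for both roots.
Moduli of all roots: 1.2500, 3.1623, 3.1623.
All moduli strictly greater than 1? Yes.
Verdict: Stationary.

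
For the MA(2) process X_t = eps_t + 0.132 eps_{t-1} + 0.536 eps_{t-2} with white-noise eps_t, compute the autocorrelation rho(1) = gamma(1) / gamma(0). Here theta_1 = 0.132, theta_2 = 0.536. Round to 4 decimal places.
\rho(1) = 0.1554

For an MA(q) process with theta_0 = 1, the autocovariance is
  gamma(k) = sigma^2 * sum_{i=0..q-k} theta_i * theta_{i+k},
and rho(k) = gamma(k) / gamma(0). Sigma^2 cancels.
  numerator   = (1)*(0.132) + (0.132)*(0.536) = 0.202752.
  denominator = (1)^2 + (0.132)^2 + (0.536)^2 = 1.30472.
  rho(1) = 0.202752 / 1.30472 = 0.1554.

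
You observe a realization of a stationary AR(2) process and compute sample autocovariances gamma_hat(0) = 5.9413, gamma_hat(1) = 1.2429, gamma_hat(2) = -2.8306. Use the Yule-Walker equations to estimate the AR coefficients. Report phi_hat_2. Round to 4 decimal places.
\hat\phi_{2} = -0.5440

The Yule-Walker equations for an AR(p) process read, in matrix form,
  Gamma_p phi = r_p,   with   (Gamma_p)_{ij} = gamma(|i - j|),
                       (r_p)_i = gamma(i),   i,j = 1..p.
Substitute the sample gammas (Toeplitz matrix and right-hand side of size 2):
  Gamma_p = [[5.9413, 1.2429], [1.2429, 5.9413]]
  r_p     = [1.2429, -2.8306]
Written out:
  5.9413 phi_1 + 1.2429 phi_2 = 1.2429
  1.2429 phi_1 + 5.9413 phi_2 = -2.8306
Solve by Cramer's rule:
  det = gamma(0)^2 - gamma(1)^2 = (5.9413)^2 - (1.2429)^2 = 35.29904569 - 1.54480041 = 33.75424528
  phi_hat_1 = [gamma(1) gamma(0) - gamma(1) gamma(2)] / det = [(1.2429)(5.9413) - (1.2429)(-2.8306)] / 33.75424528 = 10.90259451 / 33.75424528 = 0.323
  phi_hat_2 = [gamma(0) gamma(2) - gamma(1)^2] / det = [(5.9413)(-2.8306) - (1.2429)^2] / 33.75424528 = -18.36224419 / 33.75424528 = -0.544
So phi_hat = [0.3230, -0.5440].
Therefore phi_hat_2 = -0.5440.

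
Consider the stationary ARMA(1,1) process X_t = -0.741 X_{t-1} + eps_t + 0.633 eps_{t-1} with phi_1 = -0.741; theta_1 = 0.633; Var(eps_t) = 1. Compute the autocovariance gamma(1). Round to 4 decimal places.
\gamma(1) = -0.1272

Multiply the model equation by X_{t-k} and take expectations. With theta_0 = psi_0 = 1 and psi_j the MA(infinity) weights, this gives
  gamma(k) - sum_i phi_i gamma(k-i) = c_k,
  c_k = sigma^2 * sum_{j=k..q} theta_j psi_{j-k}   (c_k = 0 for k > q),
using gamma(-m) = gamma(m).
psi-weights needed (psi_j = theta_j + sum_i phi_i psi_{j-i}):
  psi_1 = theta_1 + phi_1 = 0.633 + (-0.741) = -0.108
Right-hand sides:
  c_0 = sigma^2 (1 + theta_1 psi_1) = 1 * (1 + (0.633)(-0.108)) = 1 * 0.931636 = 0.931636
  c_1 = sigma^2 theta_1 = 1 * (0.633) = 0.633
  c_2 = 0
Equations for k = 0 and k = 1 (AR order 1):
  gamma(0) = phi_1 gamma(1) + c_0
  gamma(1) = phi_1 gamma(0) + c_1
Substituting the second into the first: gamma(0) (1 - phi_1^2) = c_0 + phi_1 c_1, so
  gamma(0) = (c_0 + phi_1 c_1) / (1 - phi_1^2) = (0.931636 + (-0.741)(0.633)) / (1 - (-0.741)^2) = 0.462583 / 0.450919 = 1.025867.
  gamma(1) = phi_1 gamma(0) + c_1 = (-0.741)(1.025867) + (0.633) = -0.127168.
Therefore gamma(1) = -0.1272 (to 4 decimal places).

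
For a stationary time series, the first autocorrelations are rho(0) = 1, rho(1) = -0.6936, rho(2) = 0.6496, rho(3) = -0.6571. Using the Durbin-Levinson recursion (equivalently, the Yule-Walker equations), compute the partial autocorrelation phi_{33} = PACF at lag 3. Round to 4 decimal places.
\phi_{33} = -0.2749

The PACF at lag k is phi_{kk}, the last component of the solution
to the Yule-Walker system G_k phi = r_k where
  (G_k)_{ij} = rho(|i - j|), (r_k)_i = rho(i), i,j = 1..k.
Equivalently, Durbin-Levinson gives phi_{kk} iteratively:
  phi_{11} = rho(1)
  phi_{kk} = [rho(k) - sum_{j=1..k-1} phi_{k-1,j} rho(k-j)]
            / [1 - sum_{j=1..k-1} phi_{k-1,j} rho(j)],
  phi_{k,j} = phi_{k-1,j} - phi_{kk} phi_{k-1,k-j},  j = 1..k-1.
Step k = 1:
  phi_11 = rho(1) = -0.6936.
Step k = 2:
  phi_22 = [rho(2) - phi_11 rho(1)] / [1 - phi_11 rho(1)] = [0.6496 - (-0.6936)(-0.6936)] / [1 - (-0.6936)(-0.6936)]
         = 0.16851904 / 0.51891904 = 0.32475.
  Update: phi_21 = phi_11 - phi_22 phi_11 = -0.6936 - (0.32475)(-0.6936) = -0.468353.
Step k = 3:
  phi_33 = [rho(3) - phi_21 rho(2) - phi_22 rho(1)] / [1 - phi_21 rho(1) - phi_22 rho(2)]
    numerator   = -0.6571 - (-0.468353)(0.6496) - (0.32475)(-0.6936) = -0.12761099
    denominator = 1 - (-0.468353)(-0.6936) - (0.32475)(0.6496) = 0.46419246
  phi_33 = -0.12761099 / 0.46419246 = -0.2749.
Therefore phi_{33} = -0.2749.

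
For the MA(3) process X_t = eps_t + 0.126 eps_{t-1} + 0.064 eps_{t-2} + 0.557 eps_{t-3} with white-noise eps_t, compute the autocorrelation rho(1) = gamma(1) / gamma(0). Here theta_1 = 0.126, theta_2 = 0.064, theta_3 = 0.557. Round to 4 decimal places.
\rho(1) = 0.1276

For an MA(q) process with theta_0 = 1, the autocovariance is
  gamma(k) = sigma^2 * sum_{i=0..q-k} theta_i * theta_{i+k},
and rho(k) = gamma(k) / gamma(0). Sigma^2 cancels.
  numerator   = (1)*(0.126) + (0.126)*(0.064) + (0.064)*(0.557) = 0.169712.
  denominator = (1)^2 + (0.126)^2 + (0.064)^2 + (0.557)^2 = 1.330221.
  rho(1) = 0.169712 / 1.330221 = 0.1276.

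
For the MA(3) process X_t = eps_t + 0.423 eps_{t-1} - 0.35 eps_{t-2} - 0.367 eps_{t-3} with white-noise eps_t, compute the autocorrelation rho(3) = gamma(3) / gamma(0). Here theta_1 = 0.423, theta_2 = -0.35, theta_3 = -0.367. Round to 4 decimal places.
\rho(3) = -0.2556

For an MA(q) process with theta_0 = 1, the autocovariance is
  gamma(k) = sigma^2 * sum_{i=0..q-k} theta_i * theta_{i+k},
and rho(k) = gamma(k) / gamma(0). Sigma^2 cancels.
  numerator   = (1)*(-0.367) = -0.367.
  denominator = (1)^2 + (0.423)^2 + (-0.35)^2 + (-0.367)^2 = 1.436118.
  rho(3) = -0.367 / 1.436118 = -0.2556.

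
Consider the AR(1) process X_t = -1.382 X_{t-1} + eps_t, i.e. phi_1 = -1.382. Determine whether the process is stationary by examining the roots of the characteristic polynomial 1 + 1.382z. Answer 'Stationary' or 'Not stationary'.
\text{Not stationary}

The AR(p) characteristic polynomial is P(z) = 1 + 1.382z.
Stationarity requires all roots to lie outside the unit circle, i.e. |z| > 1 for every root.
This is linear in z: 1 + (1.382) z = 0  =>  z = -1/(1.382) = -0.723589,  |z| = 0.723589.
Moduli of all roots: 0.7236.
All moduli strictly greater than 1? No.
Verdict: Not stationary.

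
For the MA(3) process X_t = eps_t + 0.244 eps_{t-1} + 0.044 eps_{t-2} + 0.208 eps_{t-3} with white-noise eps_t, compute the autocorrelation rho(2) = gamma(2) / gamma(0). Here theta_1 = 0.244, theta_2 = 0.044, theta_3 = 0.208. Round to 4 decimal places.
\rho(2) = 0.0858

For an MA(q) process with theta_0 = 1, the autocovariance is
  gamma(k) = sigma^2 * sum_{i=0..q-k} theta_i * theta_{i+k},
and rho(k) = gamma(k) / gamma(0). Sigma^2 cancels.
  numerator   = (1)*(0.044) + (0.244)*(0.208) = 0.094752.
  denominator = (1)^2 + (0.244)^2 + (0.044)^2 + (0.208)^2 = 1.104736.
  rho(2) = 0.094752 / 1.104736 = 0.0858.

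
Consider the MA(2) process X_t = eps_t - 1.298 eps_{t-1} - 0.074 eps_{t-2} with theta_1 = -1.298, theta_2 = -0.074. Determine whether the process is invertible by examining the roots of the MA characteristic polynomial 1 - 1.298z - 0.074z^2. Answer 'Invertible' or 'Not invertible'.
\text{Not invertible}

The MA(q) characteristic polynomial is P(z) = 1 - 1.298z - 0.074z^2.
Invertibility requires all roots to lie outside the unit circle, i.e. |z| > 1 for every root.
Set 1 + (-1.298) z + (-0.074) z^2 = 0, i.e. a z^2 + b z + c = 0 with a = -0.074, b = -1.298, c = 1.
Discriminant D = b^2 - 4ac = (-1.298)^2 - 4*(-0.074)*1 = 1.684804 - (-0.296) = 1.980804.
D >= 0, so the roots are real: z = (-b +/- sqrt(D)) / (2a) = (1.298 +/- 1.40741) / (-0.148).
  z_1 = (1.298 + 1.40741) / (-0.148) = -18.2798,   |z_1| = 18.2798.
  z_2 = (1.298 - 1.40741) / (-0.148) = 0.7393,   |z_2| = 0.7393.
Moduli of all roots: 18.2798, 0.7393.
All moduli strictly greater than 1? No.
Verdict: Not invertible.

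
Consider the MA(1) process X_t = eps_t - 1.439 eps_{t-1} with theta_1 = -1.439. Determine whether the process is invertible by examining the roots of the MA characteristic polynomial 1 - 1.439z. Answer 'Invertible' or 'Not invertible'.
\text{Not invertible}

The MA(q) characteristic polynomial is P(z) = 1 - 1.439z.
Invertibility requires all roots to lie outside the unit circle, i.e. |z| > 1 for every root.
This is linear in z: 1 + (-1.439) z = 0  =>  z = -1/(-1.439) = 0.694927,  |z| = 0.694927.
Moduli of all roots: 0.6949.
All moduli strictly greater than 1? No.
Verdict: Not invertible.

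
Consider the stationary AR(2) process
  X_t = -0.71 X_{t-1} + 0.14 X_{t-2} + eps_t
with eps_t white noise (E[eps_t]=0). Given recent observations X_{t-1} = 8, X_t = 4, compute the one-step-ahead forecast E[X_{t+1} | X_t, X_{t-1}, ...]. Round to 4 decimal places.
E[X_{t+1} \mid \mathcal F_t] = -1.7200

For an AR(p) model X_t = c + sum_i phi_i X_{t-i} + eps_t, the
one-step-ahead conditional mean is
  E[X_{t+1} | X_t, ...] = c + sum_i phi_i X_{t+1-i}.
Substitute known values:
  E[X_{t+1} | ...] = (-0.71) * (4) + (0.14) * (8)
                   = -1.7200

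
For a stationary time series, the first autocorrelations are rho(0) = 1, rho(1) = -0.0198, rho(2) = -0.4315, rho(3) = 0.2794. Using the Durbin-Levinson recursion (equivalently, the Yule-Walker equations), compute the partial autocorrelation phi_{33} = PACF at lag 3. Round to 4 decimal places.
\phi_{33} = 0.3181

The PACF at lag k is phi_{kk}, the last component of the solution
to the Yule-Walker system G_k phi = r_k where
  (G_k)_{ij} = rho(|i - j|), (r_k)_i = rho(i), i,j = 1..k.
Equivalently, Durbin-Levinson gives phi_{kk} iteratively:
  phi_{11} = rho(1)
  phi_{kk} = [rho(k) - sum_{j=1..k-1} phi_{k-1,j} rho(k-j)]
            / [1 - sum_{j=1..k-1} phi_{k-1,j} rho(j)],
  phi_{k,j} = phi_{k-1,j} - phi_{kk} phi_{k-1,k-j},  j = 1..k-1.
Step k = 1:
  phi_11 = rho(1) = -0.0198.
Step k = 2:
  phi_22 = [rho(2) - phi_11 rho(1)] / [1 - phi_11 rho(1)] = [-0.4315 - (-0.0198)(-0.0198)] / [1 - (-0.0198)(-0.0198)]
         = -0.43189204 / 0.99960796 = -0.432061.
  Update: phi_21 = phi_11 - phi_22 phi_11 = -0.0198 - (-0.432061)(-0.0198) = -0.028355.
Step k = 3:
  phi_33 = [rho(3) - phi_21 rho(2) - phi_22 rho(1)] / [1 - phi_21 rho(1) - phi_22 rho(2)]
    numerator   = 0.2794 - (-0.028355)(-0.4315) - (-0.432061)(-0.0198) = 0.25861008
    denominator = 1 - (-0.028355)(-0.0198) - (-0.432061)(-0.4315) = 0.81300407
  phi_33 = 0.25861008 / 0.81300407 = 0.3181.
Therefore phi_{33} = 0.3181.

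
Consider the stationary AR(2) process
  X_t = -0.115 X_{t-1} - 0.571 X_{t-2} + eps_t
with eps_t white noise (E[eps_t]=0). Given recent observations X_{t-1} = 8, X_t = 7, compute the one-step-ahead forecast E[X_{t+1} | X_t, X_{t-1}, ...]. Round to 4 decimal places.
E[X_{t+1} \mid \mathcal F_t] = -5.3730

For an AR(p) model X_t = c + sum_i phi_i X_{t-i} + eps_t, the
one-step-ahead conditional mean is
  E[X_{t+1} | X_t, ...] = c + sum_i phi_i X_{t+1-i}.
Substitute known values:
  E[X_{t+1} | ...] = (-0.115) * (7) + (-0.571) * (8)
                   = -5.3730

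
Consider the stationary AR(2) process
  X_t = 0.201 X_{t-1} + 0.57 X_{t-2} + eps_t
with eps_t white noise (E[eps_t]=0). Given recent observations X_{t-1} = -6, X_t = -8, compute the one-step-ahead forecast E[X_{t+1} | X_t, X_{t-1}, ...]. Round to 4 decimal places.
E[X_{t+1} \mid \mathcal F_t] = -5.0280

For an AR(p) model X_t = c + sum_i phi_i X_{t-i} + eps_t, the
one-step-ahead conditional mean is
  E[X_{t+1} | X_t, ...] = c + sum_i phi_i X_{t+1-i}.
Substitute known values:
  E[X_{t+1} | ...] = (0.201) * (-8) + (0.57) * (-6)
                   = -5.0280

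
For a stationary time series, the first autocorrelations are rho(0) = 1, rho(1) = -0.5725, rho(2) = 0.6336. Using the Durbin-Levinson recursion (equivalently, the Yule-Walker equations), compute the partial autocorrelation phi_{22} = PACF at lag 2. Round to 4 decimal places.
\phi_{22} = 0.4550

The PACF at lag k is phi_{kk}, the last component of the solution
to the Yule-Walker system G_k phi = r_k where
  (G_k)_{ij} = rho(|i - j|), (r_k)_i = rho(i), i,j = 1..k.
Equivalently, Durbin-Levinson gives phi_{kk} iteratively:
  phi_{11} = rho(1)
  phi_{kk} = [rho(k) - sum_{j=1..k-1} phi_{k-1,j} rho(k-j)]
            / [1 - sum_{j=1..k-1} phi_{k-1,j} rho(j)],
  phi_{k,j} = phi_{k-1,j} - phi_{kk} phi_{k-1,k-j},  j = 1..k-1.
Step k = 1:
  phi_11 = rho(1) = -0.5725.
Step k = 2:
  phi_22 = [rho(2) - phi_11 rho(1)] / [1 - phi_11 rho(1)] = [0.6336 - (-0.5725)(-0.5725)] / [1 - (-0.5725)(-0.5725)]
         = 0.30584375 / 0.67224375 = 0.455.
Therefore phi_{22} = 0.4550.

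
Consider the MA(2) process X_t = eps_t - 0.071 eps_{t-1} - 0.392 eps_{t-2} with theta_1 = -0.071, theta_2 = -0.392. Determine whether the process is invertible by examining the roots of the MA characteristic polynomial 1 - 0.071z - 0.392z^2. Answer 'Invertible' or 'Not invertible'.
\text{Invertible}

The MA(q) characteristic polynomial is P(z) = 1 - 0.071z - 0.392z^2.
Invertibility requires all roots to lie outside the unit circle, i.e. |z| > 1 for every root.
Set 1 + (-0.071) z + (-0.392) z^2 = 0, i.e. a z^2 + b z + c = 0 with a = -0.392, b = -0.071, c = 1.
Discriminant D = b^2 - 4ac = (-0.071)^2 - 4*(-0.392)*1 = 0.005041 - (-1.568) = 1.573041.
D >= 0, so the roots are real: z = (-b +/- sqrt(D)) / (2a) = (0.071 +/- 1.254209) / (-0.784).
  z_1 = (0.071 + 1.254209) / (-0.784) = -1.6903,   |z_1| = 1.6903.
  z_2 = (0.071 - 1.254209) / (-0.784) = 1.5092,   |z_2| = 1.5092.
Moduli of all roots: 1.6903, 1.5092.
All moduli strictly greater than 1? Yes.
Verdict: Invertible.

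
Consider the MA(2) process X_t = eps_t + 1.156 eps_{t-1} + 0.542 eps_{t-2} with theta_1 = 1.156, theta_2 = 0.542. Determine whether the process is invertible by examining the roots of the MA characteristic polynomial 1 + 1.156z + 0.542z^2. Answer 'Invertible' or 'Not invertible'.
\text{Invertible}

The MA(q) characteristic polynomial is P(z) = 1 + 1.156z + 0.542z^2.
Invertibility requires all roots to lie outside the unit circle, i.e. |z| > 1 for every root.
Set 1 + (1.156) z + (0.542) z^2 = 0, i.e. a z^2 + b z + c = 0 with a = 0.542, b = 1.156, c = 1.
Discriminant D = b^2 - 4ac = (1.156)^2 - 4*(0.542)*1 = 1.336336 - (2.168) = -0.831664.
D < 0, so the roots are the complex-conjugate pair z = (-b +/- i sqrt(-D)) / (2a) = -1.0664 +/- 0.8413i.
For a conjugate pair |z|^2 = z * conj(z) = (product of roots) = c/a = 1/(0.542) = 1.845018, so |z| = sqrt(1.845018) = 1.3583 for both roots.
Moduli of all roots: 1.3583, 1.3583.
All moduli strictly greater than 1? Yes.
Verdict: Invertible.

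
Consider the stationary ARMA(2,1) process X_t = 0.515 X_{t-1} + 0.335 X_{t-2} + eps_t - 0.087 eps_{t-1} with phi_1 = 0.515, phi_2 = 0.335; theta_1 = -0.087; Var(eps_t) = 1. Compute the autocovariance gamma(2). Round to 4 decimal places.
\gamma(2) = 1.7352

Multiply the model equation by X_{t-k} and take expectations. With theta_0 = psi_0 = 1 and psi_j the MA(infinity) weights, this gives
  gamma(k) - sum_i phi_i gamma(k-i) = c_k,
  c_k = sigma^2 * sum_{j=k..q} theta_j psi_{j-k}   (c_k = 0 for k > q),
using gamma(-m) = gamma(m).
psi-weights needed (psi_j = theta_j + sum_i phi_i psi_{j-i}):
  psi_1 = theta_1 + phi_1 = -0.087 + (0.515) = 0.428
Right-hand sides:
  c_0 = sigma^2 (1 + theta_1 psi_1) = 1 * (1 + (-0.087)(0.428)) = 1 * 0.962764 = 0.962764
  c_1 = sigma^2 theta_1 = 1 * (-0.087) = -0.087
  c_2 = 0
Equations for k = 0, 1, 2 (AR order 2, c_2 = 0):
  (E0) gamma(0) = phi_1 gamma(1) + phi_2 gamma(2) + c_0
  (E1) gamma(1) = phi_1 gamma(0) + phi_2 gamma(1) + c_1
  (E2) gamma(2) = phi_1 gamma(1) + phi_2 gamma(0)
From (E1): gamma(1) = A gamma(0) + B with
  A = phi_1 / (1 - phi_2) = 0.515 / 0.665 = 0.774436,   B = c_1 / (1 - phi_2) = -0.087 / 0.665 = -0.130827.
Insert (E2) into (E0): gamma(0) (1 - phi_2^2) = phi_1 (1 + phi_2) gamma(1) + c_0.
  phi_1 (1 + phi_2) = (0.515)(1.335) = 0.687525,   1 - phi_2^2 = 0.887775.
Replace gamma(1) by A gamma(0) + B and collect gamma(0):
  gamma(0) [0.887775 - (0.687525)(0.774436)] = (0.687525)(-0.130827) + 0.962764
  gamma(0) * 0.355331 = 0.872817
  gamma(0) = 0.872817 / 0.355331 = 2.456351.
  gamma(1) = A gamma(0) + B = (0.774436)(2.456351) + (-0.130827) = 1.77146.
  gamma(2) = phi_1 gamma(1) + phi_2 gamma(0) = (0.515)(1.77146) + (0.335)(2.456351) = 1.735179.
Therefore gamma(2) = 1.7352 (to 4 decimal places).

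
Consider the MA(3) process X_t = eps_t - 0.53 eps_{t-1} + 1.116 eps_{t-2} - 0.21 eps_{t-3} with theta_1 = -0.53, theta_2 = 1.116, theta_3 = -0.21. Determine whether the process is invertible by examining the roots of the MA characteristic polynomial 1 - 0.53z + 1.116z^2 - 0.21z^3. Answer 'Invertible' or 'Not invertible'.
\text{Not invertible}

The MA(q) characteristic polynomial is P(z) = 1 - 0.53z + 1.116z^2 - 0.21z^3.
Invertibility requires all roots to lie outside the unit circle, i.e. |z| > 1 for every root.
Degree 3: look for a simple real root z0 first, then factor out (1 - z/z0) and solve the remaining quadratic.
Testing z0 = 5: P(5) = 1 + (-0.53)(5) + (1.116)(5)^2 + (-0.21)(5)^3
  = 1 + (-2.65) + (27.9) + (-26.25) = 0.  So z_0 = 5 is a root, |z_0| = 5.
Divide out the factor (1 - 0.2 z) = (1 - z/z0) (since 1/z0 = 0.2):
  P(z) = (1 - 0.2 z)(1 + (-0.33) z + (1.05) z^2)
  [check: z-coef -0.33 - (0.2) = -0.53; z^2-coef 1.05 - (0.2)(-0.33) = 1.116; z^3-coef -(0.2)(1.05) = -0.21.]
Remaining roots from the quadratic factor 1 + (-0.33) z + (1.05) z^2:
  Set 1 + (-0.33) z + (1.05) z^2 = 0, i.e. a z^2 + b z + c = 0 with a = 1.05, b = -0.33, c = 1.
  Discriminant D = b^2 - 4ac = (-0.33)^2 - 4*(1.05)*1 = 0.1089 - (4.2) = -4.0911.
  D < 0, so the roots are the complex-conjugate pair z = (-b +/- i sqrt(-D)) / (2a) = 0.1571 +/- 0.9632i.
  For a conjugate pair |z|^2 = z * conj(z) = (product of roots) = c/a = 1/(1.05) = 0.952381, so |z| = sqrt(0.952381) = 0.9759 for both roots.
Moduli of all roots: 5.0000, 0.9759, 0.9759.
All moduli strictly greater than 1? No.
Verdict: Not invertible.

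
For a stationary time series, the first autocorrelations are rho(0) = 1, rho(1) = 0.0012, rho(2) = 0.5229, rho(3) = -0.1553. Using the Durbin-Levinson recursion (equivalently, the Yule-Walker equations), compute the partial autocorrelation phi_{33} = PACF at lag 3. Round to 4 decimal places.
\phi_{33} = -0.2150

The PACF at lag k is phi_{kk}, the last component of the solution
to the Yule-Walker system G_k phi = r_k where
  (G_k)_{ij} = rho(|i - j|), (r_k)_i = rho(i), i,j = 1..k.
Equivalently, Durbin-Levinson gives phi_{kk} iteratively:
  phi_{11} = rho(1)
  phi_{kk} = [rho(k) - sum_{j=1..k-1} phi_{k-1,j} rho(k-j)]
            / [1 - sum_{j=1..k-1} phi_{k-1,j} rho(j)],
  phi_{k,j} = phi_{k-1,j} - phi_{kk} phi_{k-1,k-j},  j = 1..k-1.
Step k = 1:
  phi_11 = rho(1) = 0.0012.
Step k = 2:
  phi_22 = [rho(2) - phi_11 rho(1)] / [1 - phi_11 rho(1)] = [0.5229 - (0.0012)(0.0012)] / [1 - (0.0012)(0.0012)]
         = 0.52289856 / 0.99999856 = 0.522899.
  Update: phi_21 = phi_11 - phi_22 phi_11 = 0.0012 - (0.522899)(0.0012) = 0.000573.
Step k = 3:
  phi_33 = [rho(3) - phi_21 rho(2) - phi_22 rho(1)] / [1 - phi_21 rho(1) - phi_22 rho(2)]
    numerator   = -0.1553 - (0.000573)(0.5229) - (0.522899)(0.0012) = -0.15622685
    denominator = 1 - (0.000573)(0.0012) - (0.522899)(0.5229) = 0.72657526
  phi_33 = -0.15622685 / 0.72657526 = -0.215.
Therefore phi_{33} = -0.2150.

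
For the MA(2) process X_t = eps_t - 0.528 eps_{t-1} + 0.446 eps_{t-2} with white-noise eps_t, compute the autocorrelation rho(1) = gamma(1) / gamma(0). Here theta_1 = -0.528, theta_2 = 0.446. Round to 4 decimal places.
\rho(1) = -0.5167

For an MA(q) process with theta_0 = 1, the autocovariance is
  gamma(k) = sigma^2 * sum_{i=0..q-k} theta_i * theta_{i+k},
and rho(k) = gamma(k) / gamma(0). Sigma^2 cancels.
  numerator   = (1)*(-0.528) + (-0.528)*(0.446) = -0.763488.
  denominator = (1)^2 + (-0.528)^2 + (0.446)^2 = 1.4777.
  rho(1) = -0.763488 / 1.4777 = -0.5167.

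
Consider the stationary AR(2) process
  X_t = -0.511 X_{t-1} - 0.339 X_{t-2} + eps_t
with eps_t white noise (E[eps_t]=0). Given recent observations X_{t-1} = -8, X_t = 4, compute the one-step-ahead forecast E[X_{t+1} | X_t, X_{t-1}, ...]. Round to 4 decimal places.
E[X_{t+1} \mid \mathcal F_t] = 0.6680

For an AR(p) model X_t = c + sum_i phi_i X_{t-i} + eps_t, the
one-step-ahead conditional mean is
  E[X_{t+1} | X_t, ...] = c + sum_i phi_i X_{t+1-i}.
Substitute known values:
  E[X_{t+1} | ...] = (-0.511) * (4) + (-0.339) * (-8)
                   = 0.6680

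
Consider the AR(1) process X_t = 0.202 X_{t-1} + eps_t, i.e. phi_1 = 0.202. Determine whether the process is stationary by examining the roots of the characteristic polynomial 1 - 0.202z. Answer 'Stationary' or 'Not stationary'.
\text{Stationary}

The AR(p) characteristic polynomial is P(z) = 1 - 0.202z.
Stationarity requires all roots to lie outside the unit circle, i.e. |z| > 1 for every root.
This is linear in z: 1 + (-0.202) z = 0  =>  z = -1/(-0.202) = 4.950495,  |z| = 4.950495.
Moduli of all roots: 4.9505.
All moduli strictly greater than 1? Yes.
Verdict: Stationary.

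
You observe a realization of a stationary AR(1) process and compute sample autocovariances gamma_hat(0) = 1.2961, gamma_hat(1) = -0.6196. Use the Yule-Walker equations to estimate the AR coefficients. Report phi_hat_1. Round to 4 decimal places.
\hat\phi_{1} = -0.4780

The Yule-Walker equations for an AR(p) process read, in matrix form,
  Gamma_p phi = r_p,   with   (Gamma_p)_{ij} = gamma(|i - j|),
                       (r_p)_i = gamma(i),   i,j = 1..p.
Substitute the sample gammas (Toeplitz matrix and right-hand side of size 1):
  Gamma_p = [[1.2961]]
  r_p     = [-0.6196]
With p = 1 this is the single equation gamma(0) phi_1 = gamma(1):
  phi_hat_1 = gamma(1) / gamma(0) = -0.6196 / 1.2961 = -0.4780.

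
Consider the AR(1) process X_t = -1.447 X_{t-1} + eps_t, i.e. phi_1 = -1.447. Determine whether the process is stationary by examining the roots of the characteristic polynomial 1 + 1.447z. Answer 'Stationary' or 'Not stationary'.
\text{Not stationary}

The AR(p) characteristic polynomial is P(z) = 1 + 1.447z.
Stationarity requires all roots to lie outside the unit circle, i.e. |z| > 1 for every root.
This is linear in z: 1 + (1.447) z = 0  =>  z = -1/(1.447) = -0.691085,  |z| = 0.691085.
Moduli of all roots: 0.6911.
All moduli strictly greater than 1? No.
Verdict: Not stationary.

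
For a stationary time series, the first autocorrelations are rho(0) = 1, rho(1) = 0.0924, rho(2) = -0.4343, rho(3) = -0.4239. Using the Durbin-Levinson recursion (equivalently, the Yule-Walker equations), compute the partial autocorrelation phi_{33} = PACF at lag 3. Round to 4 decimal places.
\phi_{33} = -0.4090

The PACF at lag k is phi_{kk}, the last component of the solution
to the Yule-Walker system G_k phi = r_k where
  (G_k)_{ij} = rho(|i - j|), (r_k)_i = rho(i), i,j = 1..k.
Equivalently, Durbin-Levinson gives phi_{kk} iteratively:
  phi_{11} = rho(1)
  phi_{kk} = [rho(k) - sum_{j=1..k-1} phi_{k-1,j} rho(k-j)]
            / [1 - sum_{j=1..k-1} phi_{k-1,j} rho(j)],
  phi_{k,j} = phi_{k-1,j} - phi_{kk} phi_{k-1,k-j},  j = 1..k-1.
Step k = 1:
  phi_11 = rho(1) = 0.0924.
Step k = 2:
  phi_22 = [rho(2) - phi_11 rho(1)] / [1 - phi_11 rho(1)] = [-0.4343 - (0.0924)(0.0924)] / [1 - (0.0924)(0.0924)]
         = -0.44283776 / 0.99146224 = -0.446651.
  Update: phi_21 = phi_11 - phi_22 phi_11 = 0.0924 - (-0.446651)(0.0924) = 0.133671.
Step k = 3:
  phi_33 = [rho(3) - phi_21 rho(2) - phi_22 rho(1)] / [1 - phi_21 rho(1) - phi_22 rho(2)]
    numerator   = -0.4239 - (0.133671)(-0.4343) - (-0.446651)(0.0924) = -0.32457631
    denominator = 1 - (0.133671)(0.0924) - (-0.446651)(-0.4343) = 0.79366824
  phi_33 = -0.32457631 / 0.79366824 = -0.409.
Therefore phi_{33} = -0.4090.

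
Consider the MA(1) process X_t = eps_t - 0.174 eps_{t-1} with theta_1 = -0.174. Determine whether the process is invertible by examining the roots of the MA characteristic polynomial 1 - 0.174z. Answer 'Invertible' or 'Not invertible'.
\text{Invertible}

The MA(q) characteristic polynomial is P(z) = 1 - 0.174z.
Invertibility requires all roots to lie outside the unit circle, i.e. |z| > 1 for every root.
This is linear in z: 1 + (-0.174) z = 0  =>  z = -1/(-0.174) = 5.747126,  |z| = 5.747126.
Moduli of all roots: 5.7471.
All moduli strictly greater than 1? Yes.
Verdict: Invertible.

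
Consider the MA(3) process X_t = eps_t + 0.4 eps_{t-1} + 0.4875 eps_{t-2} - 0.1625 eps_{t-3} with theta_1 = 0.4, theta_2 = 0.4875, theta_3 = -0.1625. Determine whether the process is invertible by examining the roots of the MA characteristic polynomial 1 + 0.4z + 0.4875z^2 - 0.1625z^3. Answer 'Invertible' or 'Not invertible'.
\text{Invertible}

The MA(q) characteristic polynomial is P(z) = 1 + 0.4z + 0.4875z^2 - 0.1625z^3.
Invertibility requires all roots to lie outside the unit circle, i.e. |z| > 1 for every root.
Degree 3: look for a simple real root z0 first, then factor out (1 - z/z0) and solve the remaining quadratic.
Testing z0 = 4: P(4) = 1 + (0.4)(4) + (0.4875)(4)^2 + (-0.1625)(4)^3
  = 1 + (1.6) + (7.8) + (-10.4) = 0.  So z_0 = 4 is a root, |z_0| = 4.
Divide out the factor (1 - 0.25 z) = (1 - z/z0) (since 1/z0 = 0.25):
  P(z) = (1 - 0.25 z)(1 + (0.65) z + (0.65) z^2)
  [check: z-coef 0.65 - (0.25) = 0.4; z^2-coef 0.65 - (0.25)(0.65) = 0.4875; z^3-coef -(0.25)(0.65) = -0.1625.]
Remaining roots from the quadratic factor 1 + (0.65) z + (0.65) z^2:
  Set 1 + (0.65) z + (0.65) z^2 = 0, i.e. a z^2 + b z + c = 0 with a = 0.65, b = 0.65, c = 1.
  Discriminant D = b^2 - 4ac = (0.65)^2 - 4*(0.65)*1 = 0.4225 - (2.6) = -2.1775.
  D < 0, so the roots are the complex-conjugate pair z = (-b +/- i sqrt(-D)) / (2a) = -0.5 +/- 1.1351i.
  For a conjugate pair |z|^2 = z * conj(z) = (product of roots) = c/a = 1/(0.65) = 1.538462, so |z| = sqrt(1.538462) = 1.2403 for both roots.
Moduli of all roots: 4.0000, 1.2403, 1.2403.
All moduli strictly greater than 1? Yes.
Verdict: Invertible.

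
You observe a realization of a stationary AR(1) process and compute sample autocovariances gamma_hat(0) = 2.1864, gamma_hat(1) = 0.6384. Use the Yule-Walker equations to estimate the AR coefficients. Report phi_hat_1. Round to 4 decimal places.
\hat\phi_{1} = 0.2920

The Yule-Walker equations for an AR(p) process read, in matrix form,
  Gamma_p phi = r_p,   with   (Gamma_p)_{ij} = gamma(|i - j|),
                       (r_p)_i = gamma(i),   i,j = 1..p.
Substitute the sample gammas (Toeplitz matrix and right-hand side of size 1):
  Gamma_p = [[2.1864]]
  r_p     = [0.6384]
With p = 1 this is the single equation gamma(0) phi_1 = gamma(1):
  phi_hat_1 = gamma(1) / gamma(0) = 0.6384 / 2.1864 = 0.2920.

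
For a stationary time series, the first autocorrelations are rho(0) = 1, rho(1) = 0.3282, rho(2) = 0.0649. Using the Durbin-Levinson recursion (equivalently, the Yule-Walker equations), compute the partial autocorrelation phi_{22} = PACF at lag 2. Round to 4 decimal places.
\phi_{22} = -0.0480

The PACF at lag k is phi_{kk}, the last component of the solution
to the Yule-Walker system G_k phi = r_k where
  (G_k)_{ij} = rho(|i - j|), (r_k)_i = rho(i), i,j = 1..k.
Equivalently, Durbin-Levinson gives phi_{kk} iteratively:
  phi_{11} = rho(1)
  phi_{kk} = [rho(k) - sum_{j=1..k-1} phi_{k-1,j} rho(k-j)]
            / [1 - sum_{j=1..k-1} phi_{k-1,j} rho(j)],
  phi_{k,j} = phi_{k-1,j} - phi_{kk} phi_{k-1,k-j},  j = 1..k-1.
Step k = 1:
  phi_11 = rho(1) = 0.3282.
Step k = 2:
  phi_22 = [rho(2) - phi_11 rho(1)] / [1 - phi_11 rho(1)] = [0.0649 - (0.3282)(0.3282)] / [1 - (0.3282)(0.3282)]
         = -0.04281524 / 0.89228476 = -0.048.
Therefore phi_{22} = -0.0480.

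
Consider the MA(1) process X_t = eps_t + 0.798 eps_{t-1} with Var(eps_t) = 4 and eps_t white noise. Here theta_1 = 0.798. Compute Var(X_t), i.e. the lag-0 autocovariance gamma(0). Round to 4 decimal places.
\gamma(0) = 6.5472

For an MA(q) process X_t = eps_t + sum_i theta_i eps_{t-i} with
Var(eps_t) = sigma^2, the variance is
  gamma(0) = sigma^2 * (1 + sum_i theta_i^2).
  sum_i theta_i^2 = (0.798)^2 = 0.636804.
  gamma(0) = 4 * (1 + 0.636804) = 4 * 1.636804 = 6.547216, which rounds to 6.5472.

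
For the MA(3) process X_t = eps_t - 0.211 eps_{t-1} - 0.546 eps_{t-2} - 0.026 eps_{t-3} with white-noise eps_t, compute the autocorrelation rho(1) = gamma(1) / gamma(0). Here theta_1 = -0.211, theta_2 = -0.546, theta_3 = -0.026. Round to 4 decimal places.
\rho(1) = -0.0607

For an MA(q) process with theta_0 = 1, the autocovariance is
  gamma(k) = sigma^2 * sum_{i=0..q-k} theta_i * theta_{i+k},
and rho(k) = gamma(k) / gamma(0). Sigma^2 cancels.
  numerator   = (1)*(-0.211) + (-0.211)*(-0.546) + (-0.546)*(-0.026) = -0.081598.
  denominator = (1)^2 + (-0.211)^2 + (-0.546)^2 + (-0.026)^2 = 1.343313.
  rho(1) = -0.081598 / 1.343313 = -0.0607.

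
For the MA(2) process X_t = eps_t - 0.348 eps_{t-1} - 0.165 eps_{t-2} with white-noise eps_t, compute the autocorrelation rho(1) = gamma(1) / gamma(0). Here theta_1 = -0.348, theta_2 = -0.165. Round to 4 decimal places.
\rho(1) = -0.2530

For an MA(q) process with theta_0 = 1, the autocovariance is
  gamma(k) = sigma^2 * sum_{i=0..q-k} theta_i * theta_{i+k},
and rho(k) = gamma(k) / gamma(0). Sigma^2 cancels.
  numerator   = (1)*(-0.348) + (-0.348)*(-0.165) = -0.29058.
  denominator = (1)^2 + (-0.348)^2 + (-0.165)^2 = 1.148329.
  rho(1) = -0.29058 / 1.148329 = -0.2530.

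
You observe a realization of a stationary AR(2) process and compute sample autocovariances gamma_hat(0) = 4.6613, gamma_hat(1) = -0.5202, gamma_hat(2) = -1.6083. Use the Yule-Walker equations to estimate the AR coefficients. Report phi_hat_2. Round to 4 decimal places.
\hat\phi_{2} = -0.3620

The Yule-Walker equations for an AR(p) process read, in matrix form,
  Gamma_p phi = r_p,   with   (Gamma_p)_{ij} = gamma(|i - j|),
                       (r_p)_i = gamma(i),   i,j = 1..p.
Substitute the sample gammas (Toeplitz matrix and right-hand side of size 2):
  Gamma_p = [[4.6613, -0.5202], [-0.5202, 4.6613]]
  r_p     = [-0.5202, -1.6083]
Written out:
  4.6613 phi_1 - 0.5202 phi_2 = -0.5202
  -0.5202 phi_1 + 4.6613 phi_2 = -1.6083
Solve by Cramer's rule:
  det = gamma(0)^2 - gamma(1)^2 = (4.6613)^2 - (-0.5202)^2 = 21.72771769 - 0.27060804 = 21.45710965
  phi_hat_1 = [gamma(1) gamma(0) - gamma(1) gamma(2)] / det = [(-0.5202)(4.6613) - (-0.5202)(-1.6083)] / 21.45710965 = -3.26144592 / 21.45710965 = -0.152
  phi_hat_2 = [gamma(0) gamma(2) - gamma(1)^2] / det = [(4.6613)(-1.6083) - (-0.5202)^2] / 21.45710965 = -7.76737683 / 21.45710965 = -0.362
So phi_hat = [-0.1520, -0.3620].
Therefore phi_hat_2 = -0.3620.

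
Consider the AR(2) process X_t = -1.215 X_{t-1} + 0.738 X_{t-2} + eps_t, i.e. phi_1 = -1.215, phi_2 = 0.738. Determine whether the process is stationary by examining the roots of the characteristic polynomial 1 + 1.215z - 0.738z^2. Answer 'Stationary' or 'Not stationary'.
\text{Not stationary}

The AR(p) characteristic polynomial is P(z) = 1 + 1.215z - 0.738z^2.
Stationarity requires all roots to lie outside the unit circle, i.e. |z| > 1 for every root.
Set 1 + (1.215) z + (-0.738) z^2 = 0, i.e. a z^2 + b z + c = 0 with a = -0.738, b = 1.215, c = 1.
Discriminant D = b^2 - 4ac = (1.215)^2 - 4*(-0.738)*1 = 1.476225 - (-2.952) = 4.428225.
D >= 0, so the roots are real: z = (-b +/- sqrt(D)) / (2a) = (-1.215 +/- 2.104335) / (-1.476).
  z_1 = (-1.215 + 2.104335) / (-1.476) = -0.6025,   |z_1| = 0.6025.
  z_2 = (-1.215 - 2.104335) / (-1.476) = 2.2489,   |z_2| = 2.2489.
Moduli of all roots: 0.6025, 2.2489.
All moduli strictly greater than 1? No.
Verdict: Not stationary.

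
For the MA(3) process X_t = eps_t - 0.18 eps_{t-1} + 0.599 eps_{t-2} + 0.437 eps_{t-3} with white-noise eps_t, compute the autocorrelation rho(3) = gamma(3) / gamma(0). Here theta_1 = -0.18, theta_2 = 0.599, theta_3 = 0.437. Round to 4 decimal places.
\rho(3) = 0.2762

For an MA(q) process with theta_0 = 1, the autocovariance is
  gamma(k) = sigma^2 * sum_{i=0..q-k} theta_i * theta_{i+k},
and rho(k) = gamma(k) / gamma(0). Sigma^2 cancels.
  numerator   = (1)*(0.437) = 0.437.
  denominator = (1)^2 + (-0.18)^2 + (0.599)^2 + (0.437)^2 = 1.58217.
  rho(3) = 0.437 / 1.58217 = 0.2762.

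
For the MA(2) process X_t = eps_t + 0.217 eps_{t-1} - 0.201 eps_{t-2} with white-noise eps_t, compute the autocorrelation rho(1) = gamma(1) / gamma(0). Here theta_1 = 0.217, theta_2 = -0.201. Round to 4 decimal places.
\rho(1) = 0.1594

For an MA(q) process with theta_0 = 1, the autocovariance is
  gamma(k) = sigma^2 * sum_{i=0..q-k} theta_i * theta_{i+k},
and rho(k) = gamma(k) / gamma(0). Sigma^2 cancels.
  numerator   = (1)*(0.217) + (0.217)*(-0.201) = 0.173383.
  denominator = (1)^2 + (0.217)^2 + (-0.201)^2 = 1.08749.
  rho(1) = 0.173383 / 1.08749 = 0.1594.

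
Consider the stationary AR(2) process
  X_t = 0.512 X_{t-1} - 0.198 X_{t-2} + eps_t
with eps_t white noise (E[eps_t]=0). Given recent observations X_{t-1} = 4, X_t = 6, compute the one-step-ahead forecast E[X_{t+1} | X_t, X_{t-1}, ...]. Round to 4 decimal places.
E[X_{t+1} \mid \mathcal F_t] = 2.2800

For an AR(p) model X_t = c + sum_i phi_i X_{t-i} + eps_t, the
one-step-ahead conditional mean is
  E[X_{t+1} | X_t, ...] = c + sum_i phi_i X_{t+1-i}.
Substitute known values:
  E[X_{t+1} | ...] = (0.512) * (6) + (-0.198) * (4)
                   = 2.2800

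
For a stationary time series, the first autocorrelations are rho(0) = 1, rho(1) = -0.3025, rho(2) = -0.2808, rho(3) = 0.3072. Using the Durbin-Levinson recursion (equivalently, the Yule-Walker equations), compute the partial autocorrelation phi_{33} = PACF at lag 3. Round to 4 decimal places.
\phi_{33} = 0.0840

The PACF at lag k is phi_{kk}, the last component of the solution
to the Yule-Walker system G_k phi = r_k where
  (G_k)_{ij} = rho(|i - j|), (r_k)_i = rho(i), i,j = 1..k.
Equivalently, Durbin-Levinson gives phi_{kk} iteratively:
  phi_{11} = rho(1)
  phi_{kk} = [rho(k) - sum_{j=1..k-1} phi_{k-1,j} rho(k-j)]
            / [1 - sum_{j=1..k-1} phi_{k-1,j} rho(j)],
  phi_{k,j} = phi_{k-1,j} - phi_{kk} phi_{k-1,k-j},  j = 1..k-1.
Step k = 1:
  phi_11 = rho(1) = -0.3025.
Step k = 2:
  phi_22 = [rho(2) - phi_11 rho(1)] / [1 - phi_11 rho(1)] = [-0.2808 - (-0.3025)(-0.3025)] / [1 - (-0.3025)(-0.3025)]
         = -0.37230625 / 0.90849375 = -0.409806.
  Update: phi_21 = phi_11 - phi_22 phi_11 = -0.3025 - (-0.409806)(-0.3025) = -0.426466.
Step k = 3:
  phi_33 = [rho(3) - phi_21 rho(2) - phi_22 rho(1)] / [1 - phi_21 rho(1) - phi_22 rho(2)]
    numerator   = 0.3072 - (-0.426466)(-0.2808) - (-0.409806)(-0.3025) = 0.06348192
    denominator = 1 - (-0.426466)(-0.3025) - (-0.409806)(-0.2808) = 0.75592039
  phi_33 = 0.06348192 / 0.75592039 = 0.084.
Therefore phi_{33} = 0.0840.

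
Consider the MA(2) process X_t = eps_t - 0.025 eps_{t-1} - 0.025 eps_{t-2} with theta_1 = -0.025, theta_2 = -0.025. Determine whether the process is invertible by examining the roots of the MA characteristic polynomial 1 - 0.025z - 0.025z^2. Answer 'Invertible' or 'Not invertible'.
\text{Invertible}

The MA(q) characteristic polynomial is P(z) = 1 - 0.025z - 0.025z^2.
Invertibility requires all roots to lie outside the unit circle, i.e. |z| > 1 for every root.
Set 1 + (-0.025) z + (-0.025) z^2 = 0, i.e. a z^2 + b z + c = 0 with a = -0.025, b = -0.025, c = 1.
Discriminant D = b^2 - 4ac = (-0.025)^2 - 4*(-0.025)*1 = 0.000625 - (-0.1) = 0.100625.
D >= 0, so the roots are real: z = (-b +/- sqrt(D)) / (2a) = (0.025 +/- 0.317214) / (-0.05).
  z_1 = (0.025 + 0.317214) / (-0.05) = -6.8443,   |z_1| = 6.8443.
  z_2 = (0.025 - 0.317214) / (-0.05) = 5.8443,   |z_2| = 5.8443.
Moduli of all roots: 6.8443, 5.8443.
All moduli strictly greater than 1? Yes.
Verdict: Invertible.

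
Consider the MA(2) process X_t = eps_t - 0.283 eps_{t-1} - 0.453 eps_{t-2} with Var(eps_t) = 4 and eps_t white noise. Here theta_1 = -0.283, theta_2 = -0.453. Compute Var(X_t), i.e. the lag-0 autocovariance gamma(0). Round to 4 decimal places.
\gamma(0) = 5.1412

For an MA(q) process X_t = eps_t + sum_i theta_i eps_{t-i} with
Var(eps_t) = sigma^2, the variance is
  gamma(0) = sigma^2 * (1 + sum_i theta_i^2).
  sum_i theta_i^2 = (-0.283)^2 + (-0.453)^2 = 0.080089 + 0.205209 = 0.285298.
  gamma(0) = 4 * (1 + 0.285298) = 4 * 1.285298 = 5.141192, which rounds to 5.1412.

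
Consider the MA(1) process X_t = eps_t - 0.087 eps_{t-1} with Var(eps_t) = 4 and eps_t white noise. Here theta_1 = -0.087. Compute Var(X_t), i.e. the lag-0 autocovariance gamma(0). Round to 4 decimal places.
\gamma(0) = 4.0303

For an MA(q) process X_t = eps_t + sum_i theta_i eps_{t-i} with
Var(eps_t) = sigma^2, the variance is
  gamma(0) = sigma^2 * (1 + sum_i theta_i^2).
  sum_i theta_i^2 = (-0.087)^2 = 0.007569.
  gamma(0) = 4 * (1 + 0.007569) = 4 * 1.007569 = 4.030276, which rounds to 4.0303.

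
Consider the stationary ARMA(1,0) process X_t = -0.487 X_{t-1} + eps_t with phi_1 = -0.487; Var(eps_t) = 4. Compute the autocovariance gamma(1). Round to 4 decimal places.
\gamma(1) = -2.5536

Multiply the model equation by X_{t-k} and take expectations. With theta_0 = psi_0 = 1 and psi_j the MA(infinity) weights, this gives
  gamma(k) - sum_i phi_i gamma(k-i) = c_k,
  c_k = sigma^2 * sum_{j=k..q} theta_j psi_{j-k}   (c_k = 0 for k > q),
using gamma(-m) = gamma(m).
Pure AR (q = 0): c_0 = sigma^2 = 4, c_k = 0 for k >= 1.
Equations for k = 0 and k = 1 (AR order 1):
  gamma(0) = phi_1 gamma(1) + c_0
  gamma(1) = phi_1 gamma(0) + c_1
Substituting the second into the first: gamma(0) (1 - phi_1^2) = c_0 + phi_1 c_1, so
  gamma(0) = c_0 / (1 - phi_1^2) = 4 / (1 - (-0.487)^2) = 4 / 0.762831 = 5.243625.
  gamma(1) = phi_1 gamma(0) = (-0.487)(5.243625) = -2.553646.
Therefore gamma(1) = -2.5536 (to 4 decimal places).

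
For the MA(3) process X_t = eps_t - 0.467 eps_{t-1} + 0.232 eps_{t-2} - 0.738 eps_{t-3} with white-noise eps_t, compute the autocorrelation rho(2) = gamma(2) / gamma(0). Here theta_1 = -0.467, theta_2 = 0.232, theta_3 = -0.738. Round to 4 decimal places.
\rho(2) = 0.3174

For an MA(q) process with theta_0 = 1, the autocovariance is
  gamma(k) = sigma^2 * sum_{i=0..q-k} theta_i * theta_{i+k},
and rho(k) = gamma(k) / gamma(0). Sigma^2 cancels.
  numerator   = (1)*(0.232) + (-0.467)*(-0.738) = 0.576646.
  denominator = (1)^2 + (-0.467)^2 + (0.232)^2 + (-0.738)^2 = 1.816557.
  rho(2) = 0.576646 / 1.816557 = 0.3174.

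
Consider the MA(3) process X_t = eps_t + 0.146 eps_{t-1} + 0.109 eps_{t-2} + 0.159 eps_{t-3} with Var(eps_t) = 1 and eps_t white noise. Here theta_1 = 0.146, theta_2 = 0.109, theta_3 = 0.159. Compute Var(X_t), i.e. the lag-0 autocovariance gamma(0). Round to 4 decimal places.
\gamma(0) = 1.0585

For an MA(q) process X_t = eps_t + sum_i theta_i eps_{t-i} with
Var(eps_t) = sigma^2, the variance is
  gamma(0) = sigma^2 * (1 + sum_i theta_i^2).
  sum_i theta_i^2 = (0.146)^2 + (0.109)^2 + (0.159)^2 = 0.021316 + 0.011881 + 0.025281 = 0.058478.
  gamma(0) = 1 * (1 + 0.058478) = 1 * 1.058478 = 1.058478, which rounds to 1.0585.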